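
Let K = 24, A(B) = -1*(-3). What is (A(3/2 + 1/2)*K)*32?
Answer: 2304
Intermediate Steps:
A(B) = 3
(A(3/2 + 1/2)*K)*32 = (3*24)*32 = 72*32 = 2304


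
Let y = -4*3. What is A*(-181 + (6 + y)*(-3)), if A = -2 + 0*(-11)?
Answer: 326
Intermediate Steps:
y = -12
A = -2 (A = -2 + 0 = -2)
A*(-181 + (6 + y)*(-3)) = -2*(-181 + (6 - 12)*(-3)) = -2*(-181 - 6*(-3)) = -2*(-181 + 18) = -2*(-163) = 326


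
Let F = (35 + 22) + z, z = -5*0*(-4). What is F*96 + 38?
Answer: 5510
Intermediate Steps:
z = 0 (z = 0*(-4) = 0)
F = 57 (F = (35 + 22) + 0 = 57 + 0 = 57)
F*96 + 38 = 57*96 + 38 = 5472 + 38 = 5510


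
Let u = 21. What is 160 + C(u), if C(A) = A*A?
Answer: 601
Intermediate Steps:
C(A) = A**2
160 + C(u) = 160 + 21**2 = 160 + 441 = 601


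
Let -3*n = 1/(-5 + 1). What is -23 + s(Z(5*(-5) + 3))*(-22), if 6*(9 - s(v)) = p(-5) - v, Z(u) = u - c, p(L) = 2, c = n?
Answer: -4777/36 ≈ -132.69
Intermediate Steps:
n = 1/12 (n = -1/(3*(-5 + 1)) = -1/3/(-4) = -1/3*(-1/4) = 1/12 ≈ 0.083333)
c = 1/12 ≈ 0.083333
Z(u) = -1/12 + u (Z(u) = u - 1*1/12 = u - 1/12 = -1/12 + u)
s(v) = 26/3 + v/6 (s(v) = 9 - (2 - v)/6 = 9 + (-1/3 + v/6) = 26/3 + v/6)
-23 + s(Z(5*(-5) + 3))*(-22) = -23 + (26/3 + (-1/12 + (5*(-5) + 3))/6)*(-22) = -23 + (26/3 + (-1/12 + (-25 + 3))/6)*(-22) = -23 + (26/3 + (-1/12 - 22)/6)*(-22) = -23 + (26/3 + (1/6)*(-265/12))*(-22) = -23 + (26/3 - 265/72)*(-22) = -23 + (359/72)*(-22) = -23 - 3949/36 = -4777/36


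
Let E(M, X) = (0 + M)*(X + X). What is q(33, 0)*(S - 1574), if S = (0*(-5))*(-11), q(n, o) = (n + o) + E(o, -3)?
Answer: -51942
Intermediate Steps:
E(M, X) = 2*M*X (E(M, X) = M*(2*X) = 2*M*X)
q(n, o) = n - 5*o (q(n, o) = (n + o) + 2*o*(-3) = (n + o) - 6*o = n - 5*o)
S = 0 (S = 0*(-11) = 0)
q(33, 0)*(S - 1574) = (33 - 5*0)*(0 - 1574) = (33 + 0)*(-1574) = 33*(-1574) = -51942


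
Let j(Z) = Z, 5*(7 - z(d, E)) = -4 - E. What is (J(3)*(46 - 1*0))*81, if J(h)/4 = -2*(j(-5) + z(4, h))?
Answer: -506736/5 ≈ -1.0135e+5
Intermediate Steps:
z(d, E) = 39/5 + E/5 (z(d, E) = 7 - (-4 - E)/5 = 7 + (⅘ + E/5) = 39/5 + E/5)
J(h) = -112/5 - 8*h/5 (J(h) = 4*(-2*(-5 + (39/5 + h/5))) = 4*(-2*(14/5 + h/5)) = 4*(-28/5 - 2*h/5) = -112/5 - 8*h/5)
(J(3)*(46 - 1*0))*81 = ((-112/5 - 8/5*3)*(46 - 1*0))*81 = ((-112/5 - 24/5)*(46 + 0))*81 = -136/5*46*81 = -6256/5*81 = -506736/5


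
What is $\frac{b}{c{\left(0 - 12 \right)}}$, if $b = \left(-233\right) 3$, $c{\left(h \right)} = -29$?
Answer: $\frac{699}{29} \approx 24.103$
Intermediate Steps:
$b = -699$
$\frac{b}{c{\left(0 - 12 \right)}} = - \frac{699}{-29} = \left(-699\right) \left(- \frac{1}{29}\right) = \frac{699}{29}$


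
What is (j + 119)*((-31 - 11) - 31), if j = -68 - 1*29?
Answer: -1606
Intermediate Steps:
j = -97 (j = -68 - 29 = -97)
(j + 119)*((-31 - 11) - 31) = (-97 + 119)*((-31 - 11) - 31) = 22*(-42 - 31) = 22*(-73) = -1606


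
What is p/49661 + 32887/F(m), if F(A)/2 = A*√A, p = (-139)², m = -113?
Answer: 19321/49661 + 32887*I*√113/25538 ≈ 0.38906 + 13.689*I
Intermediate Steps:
p = 19321
F(A) = 2*A^(3/2) (F(A) = 2*(A*√A) = 2*A^(3/2))
p/49661 + 32887/F(m) = 19321/49661 + 32887/((2*(-113)^(3/2))) = 19321*(1/49661) + 32887/((2*(-113*I*√113))) = 19321/49661 + 32887/((-226*I*√113)) = 19321/49661 + 32887*(I*√113/25538) = 19321/49661 + 32887*I*√113/25538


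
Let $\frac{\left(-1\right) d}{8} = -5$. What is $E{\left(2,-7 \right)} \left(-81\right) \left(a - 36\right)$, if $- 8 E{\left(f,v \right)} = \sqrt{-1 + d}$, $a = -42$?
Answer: $- \frac{3159 \sqrt{39}}{4} \approx -4932.0$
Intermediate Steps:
$d = 40$ ($d = \left(-8\right) \left(-5\right) = 40$)
$E{\left(f,v \right)} = - \frac{\sqrt{39}}{8}$ ($E{\left(f,v \right)} = - \frac{\sqrt{-1 + 40}}{8} = - \frac{\sqrt{39}}{8}$)
$E{\left(2,-7 \right)} \left(-81\right) \left(a - 36\right) = - \frac{\sqrt{39}}{8} \left(-81\right) \left(-42 - 36\right) = \frac{81 \sqrt{39}}{8} \left(-78\right) = - \frac{3159 \sqrt{39}}{4}$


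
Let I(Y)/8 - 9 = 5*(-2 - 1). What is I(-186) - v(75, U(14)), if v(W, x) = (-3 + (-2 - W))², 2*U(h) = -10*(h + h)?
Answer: -6448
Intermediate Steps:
I(Y) = -48 (I(Y) = 72 + 8*(5*(-2 - 1)) = 72 + 8*(5*(-3)) = 72 + 8*(-15) = 72 - 120 = -48)
U(h) = -10*h (U(h) = (-10*(h + h))/2 = (-20*h)/2 = -10*h)
v(W, x) = (-5 - W)²
I(-186) - v(75, U(14)) = -48 - (5 + 75)² = -48 - 1*80² = -48 - 1*6400 = -48 - 6400 = -6448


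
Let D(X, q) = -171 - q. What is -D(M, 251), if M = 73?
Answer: 422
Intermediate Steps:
-D(M, 251) = -(-171 - 1*251) = -(-171 - 251) = -1*(-422) = 422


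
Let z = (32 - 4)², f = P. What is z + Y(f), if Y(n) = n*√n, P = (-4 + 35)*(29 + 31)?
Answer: 784 + 3720*√465 ≈ 81002.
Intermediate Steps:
P = 1860 (P = 31*60 = 1860)
f = 1860
Y(n) = n^(3/2)
z = 784 (z = 28² = 784)
z + Y(f) = 784 + 1860^(3/2) = 784 + 3720*√465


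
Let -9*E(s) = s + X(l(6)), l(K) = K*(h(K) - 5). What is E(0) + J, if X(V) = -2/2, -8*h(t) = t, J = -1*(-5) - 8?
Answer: -26/9 ≈ -2.8889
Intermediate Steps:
J = -3 (J = 5 - 8 = -3)
h(t) = -t/8
l(K) = K*(-5 - K/8) (l(K) = K*(-K/8 - 5) = K*(-5 - K/8))
X(V) = -1 (X(V) = -2*½ = -1)
E(s) = ⅑ - s/9 (E(s) = -(s - 1)/9 = -(-1 + s)/9 = ⅑ - s/9)
E(0) + J = (⅑ - ⅑*0) - 3 = (⅑ + 0) - 3 = ⅑ - 3 = -26/9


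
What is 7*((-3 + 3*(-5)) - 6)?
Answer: -168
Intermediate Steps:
7*((-3 + 3*(-5)) - 6) = 7*((-3 - 15) - 6) = 7*(-18 - 6) = 7*(-24) = -168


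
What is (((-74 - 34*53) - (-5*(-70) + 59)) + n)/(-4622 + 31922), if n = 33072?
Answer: 30787/27300 ≈ 1.1277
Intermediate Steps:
(((-74 - 34*53) - (-5*(-70) + 59)) + n)/(-4622 + 31922) = (((-74 - 34*53) - (-5*(-70) + 59)) + 33072)/(-4622 + 31922) = (((-74 - 1802) - (350 + 59)) + 33072)/27300 = ((-1876 - 1*409) + 33072)*(1/27300) = ((-1876 - 409) + 33072)*(1/27300) = (-2285 + 33072)*(1/27300) = 30787*(1/27300) = 30787/27300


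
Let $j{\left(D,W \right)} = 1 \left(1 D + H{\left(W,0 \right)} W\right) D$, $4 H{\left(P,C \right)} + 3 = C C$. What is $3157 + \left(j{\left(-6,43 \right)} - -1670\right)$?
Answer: $\frac{10113}{2} \approx 5056.5$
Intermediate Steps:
$H{\left(P,C \right)} = - \frac{3}{4} + \frac{C^{2}}{4}$ ($H{\left(P,C \right)} = - \frac{3}{4} + \frac{C C}{4} = - \frac{3}{4} + \frac{C^{2}}{4}$)
$j{\left(D,W \right)} = D \left(D - \frac{3 W}{4}\right)$ ($j{\left(D,W \right)} = 1 \left(1 D + \left(- \frac{3}{4} + \frac{0^{2}}{4}\right) W\right) D = 1 \left(D + \left(- \frac{3}{4} + \frac{1}{4} \cdot 0\right) W\right) D = 1 \left(D + \left(- \frac{3}{4} + 0\right) W\right) D = 1 \left(D - \frac{3 W}{4}\right) D = \left(D - \frac{3 W}{4}\right) D = D \left(D - \frac{3 W}{4}\right)$)
$3157 + \left(j{\left(-6,43 \right)} - -1670\right) = 3157 + \left(\frac{1}{4} \left(-6\right) \left(\left(-3\right) 43 + 4 \left(-6\right)\right) - -1670\right) = 3157 + \left(\frac{1}{4} \left(-6\right) \left(-129 - 24\right) + 1670\right) = 3157 + \left(\frac{1}{4} \left(-6\right) \left(-153\right) + 1670\right) = 3157 + \left(\frac{459}{2} + 1670\right) = 3157 + \frac{3799}{2} = \frac{10113}{2}$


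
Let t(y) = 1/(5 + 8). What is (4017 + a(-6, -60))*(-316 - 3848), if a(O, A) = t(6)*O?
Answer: -217423260/13 ≈ -1.6725e+7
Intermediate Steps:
t(y) = 1/13
a(O, A) = O/13
(4017 + a(-6, -60))*(-316 - 3848) = (4017 + (1/13)*(-6))*(-316 - 3848) = (4017 - 6/13)*(-4164) = (52215/13)*(-4164) = -217423260/13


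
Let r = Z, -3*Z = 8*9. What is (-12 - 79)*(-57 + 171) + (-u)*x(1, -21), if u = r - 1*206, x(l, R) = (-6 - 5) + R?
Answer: -17734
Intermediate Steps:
Z = -24 (Z = -8*9/3 = -⅓*72 = -24)
r = -24
x(l, R) = -11 + R
u = -230 (u = -24 - 1*206 = -24 - 206 = -230)
(-12 - 79)*(-57 + 171) + (-u)*x(1, -21) = (-12 - 79)*(-57 + 171) + (-1*(-230))*(-11 - 21) = -91*114 + 230*(-32) = -10374 - 7360 = -17734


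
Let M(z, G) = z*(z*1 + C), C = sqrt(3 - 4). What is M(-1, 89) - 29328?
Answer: -29327 - I ≈ -29327.0 - 1.0*I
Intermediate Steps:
C = I (C = sqrt(-1) = I ≈ 1.0*I)
M(z, G) = z*(I + z) (M(z, G) = z*(z*1 + I) = z*(z + I) = z*(I + z))
M(-1, 89) - 29328 = -(I - 1) - 29328 = -(-1 + I) - 29328 = (1 - I) - 29328 = -29327 - I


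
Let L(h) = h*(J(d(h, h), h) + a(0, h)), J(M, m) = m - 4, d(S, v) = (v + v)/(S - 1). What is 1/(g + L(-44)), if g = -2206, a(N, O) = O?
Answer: 1/1842 ≈ 0.00054289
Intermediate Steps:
d(S, v) = 2*v/(-1 + S) (d(S, v) = (2*v)/(-1 + S) = 2*v/(-1 + S))
J(M, m) = -4 + m
L(h) = h*(-4 + 2*h) (L(h) = h*((-4 + h) + h) = h*(-4 + 2*h))
1/(g + L(-44)) = 1/(-2206 + 2*(-44)*(-2 - 44)) = 1/(-2206 + 2*(-44)*(-46)) = 1/(-2206 + 4048) = 1/1842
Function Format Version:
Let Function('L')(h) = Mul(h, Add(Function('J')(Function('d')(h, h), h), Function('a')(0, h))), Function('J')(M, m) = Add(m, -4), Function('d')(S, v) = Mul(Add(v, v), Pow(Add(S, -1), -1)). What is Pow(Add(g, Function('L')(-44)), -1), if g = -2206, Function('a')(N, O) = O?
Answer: Rational(1, 1842) ≈ 0.00054289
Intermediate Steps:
Function('d')(S, v) = Mul(2, v, Pow(Add(-1, S), -1)) (Function('d')(S, v) = Mul(Mul(2, v), Pow(Add(-1, S), -1)) = Mul(2, v, Pow(Add(-1, S), -1)))
Function('J')(M, m) = Add(-4, m)
Function('L')(h) = Mul(h, Add(-4, Mul(2, h))) (Function('L')(h) = Mul(h, Add(Add(-4, h), h)) = Mul(h, Add(-4, Mul(2, h))))
Pow(Add(g, Function('L')(-44)), -1) = Pow(Add(-2206, Mul(2, -44, Add(-2, -44))), -1) = Pow(Add(-2206, Mul(2, -44, -46)), -1) = Pow(Add(-2206, 4048), -1) = Pow(1842, -1) = Rational(1, 1842)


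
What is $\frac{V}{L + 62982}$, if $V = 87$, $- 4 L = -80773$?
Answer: $\frac{348}{332701} \approx 0.001046$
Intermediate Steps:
$L = \frac{80773}{4}$ ($L = \left(- \frac{1}{4}\right) \left(-80773\right) = \frac{80773}{4} \approx 20193.0$)
$\frac{V}{L + 62982} = \frac{87}{\frac{80773}{4} + 62982} = \frac{87}{\frac{332701}{4}} = 87 \cdot \frac{4}{332701} = \frac{348}{332701}$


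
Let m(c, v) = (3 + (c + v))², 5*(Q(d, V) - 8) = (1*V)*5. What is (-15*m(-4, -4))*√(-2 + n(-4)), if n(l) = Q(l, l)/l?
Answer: -375*I*√3 ≈ -649.52*I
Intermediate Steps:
Q(d, V) = 8 + V (Q(d, V) = 8 + ((1*V)*5)/5 = 8 + (V*5)/5 = 8 + (5*V)/5 = 8 + V)
n(l) = (8 + l)/l
m(c, v) = (3 + c + v)²
(-15*m(-4, -4))*√(-2 + n(-4)) = (-15*(3 - 4 - 4)²)*√(-2 + (8 - 4)/(-4)) = (-15*(-5)²)*√(-2 - ¼*4) = (-15*25)*√(-2 - 1) = -375*I*√3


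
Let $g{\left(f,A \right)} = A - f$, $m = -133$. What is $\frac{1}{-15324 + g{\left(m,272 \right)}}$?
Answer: $- \frac{1}{14919} \approx -6.7029 \cdot 10^{-5}$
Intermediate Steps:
$\frac{1}{-15324 + g{\left(m,272 \right)}} = \frac{1}{-15324 + \left(272 - -133\right)} = \frac{1}{-15324 + \left(272 + 133\right)} = \frac{1}{-15324 + 405} = \frac{1}{-14919} = - \frac{1}{14919}$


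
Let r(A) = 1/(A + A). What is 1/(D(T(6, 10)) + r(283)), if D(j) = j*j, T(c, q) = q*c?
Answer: 566/2037601 ≈ 0.00027778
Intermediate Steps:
T(c, q) = c*q
D(j) = j**2
r(A) = 1/(2*A)
1/(D(T(6, 10)) + r(283)) = 1/((6*10)**2 + (1/2)/283) = 1/(60**2 + (1/2)*(1/283)) = 1/(3600 + 1/566) = 1/(2037601/566) = 566/2037601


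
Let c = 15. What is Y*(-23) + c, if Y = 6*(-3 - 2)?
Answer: 705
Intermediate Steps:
Y = -30 (Y = 6*(-5) = -30)
Y*(-23) + c = -30*(-23) + 15 = 690 + 15 = 705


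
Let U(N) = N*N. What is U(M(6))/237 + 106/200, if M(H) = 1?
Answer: 12661/23700 ≈ 0.53422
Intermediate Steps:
U(N) = N²
U(M(6))/237 + 106/200 = 1²/237 + 106/200 = 1*(1/237) + 106*(1/200) = 1/237 + 53/100 = 12661/23700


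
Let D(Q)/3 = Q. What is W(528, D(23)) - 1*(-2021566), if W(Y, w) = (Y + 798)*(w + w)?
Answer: 2204554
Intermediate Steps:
D(Q) = 3*Q
W(Y, w) = 2*w*(798 + Y) (W(Y, w) = (798 + Y)*(2*w) = 2*w*(798 + Y))
W(528, D(23)) - 1*(-2021566) = 2*(3*23)*(798 + 528) - 1*(-2021566) = 2*69*1326 + 2021566 = 182988 + 2021566 = 2204554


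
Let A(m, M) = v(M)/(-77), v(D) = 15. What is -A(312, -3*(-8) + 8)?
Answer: 15/77 ≈ 0.19481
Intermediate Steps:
A(m, M) = -15/77 (A(m, M) = 15/(-77) = 15*(-1/77) = -15/77)
-A(312, -3*(-8) + 8) = -1*(-15/77) = 15/77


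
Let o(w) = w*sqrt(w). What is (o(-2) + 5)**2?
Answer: 17 - 20*I*sqrt(2) ≈ 17.0 - 28.284*I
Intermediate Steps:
o(w) = w**(3/2)
(o(-2) + 5)**2 = ((-2)**(3/2) + 5)**2 = (-2*I*sqrt(2) + 5)**2 = (5 - 2*I*sqrt(2))**2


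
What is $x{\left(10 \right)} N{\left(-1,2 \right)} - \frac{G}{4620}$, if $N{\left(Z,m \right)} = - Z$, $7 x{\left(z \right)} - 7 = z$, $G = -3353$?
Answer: $\frac{14573}{4620} \approx 3.1543$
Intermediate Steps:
$x{\left(z \right)} = 1 + \frac{z}{7}$
$x{\left(10 \right)} N{\left(-1,2 \right)} - \frac{G}{4620} = \left(1 + \frac{1}{7} \cdot 10\right) \left(\left(-1\right) \left(-1\right)\right) - - \frac{3353}{4620} = \left(1 + \frac{10}{7}\right) 1 - \left(-3353\right) \frac{1}{4620} = \frac{17}{7} \cdot 1 - - \frac{479}{660} = \frac{17}{7} + \frac{479}{660} = \frac{14573}{4620}$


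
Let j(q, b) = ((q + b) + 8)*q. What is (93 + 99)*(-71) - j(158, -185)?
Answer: -10630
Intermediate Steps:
j(q, b) = q*(8 + b + q) (j(q, b) = ((b + q) + 8)*q = (8 + b + q)*q = q*(8 + b + q))
(93 + 99)*(-71) - j(158, -185) = (93 + 99)*(-71) - 158*(8 - 185 + 158) = 192*(-71) - 158*(-19) = -13632 - 1*(-3002) = -13632 + 3002 = -10630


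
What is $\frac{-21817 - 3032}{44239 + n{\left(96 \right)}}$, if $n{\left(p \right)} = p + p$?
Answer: $- \frac{24849}{44431} \approx -0.55927$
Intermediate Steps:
$n{\left(p \right)} = 2 p$
$\frac{-21817 - 3032}{44239 + n{\left(96 \right)}} = \frac{-21817 - 3032}{44239 + 2 \cdot 96} = - \frac{24849}{44239 + 192} = - \frac{24849}{44431}$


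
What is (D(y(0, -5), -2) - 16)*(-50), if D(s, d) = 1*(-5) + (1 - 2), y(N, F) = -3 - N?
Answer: 1100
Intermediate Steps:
D(s, d) = -6 (D(s, d) = -5 - 1 = -6)
(D(y(0, -5), -2) - 16)*(-50) = (-6 - 16)*(-50) = -22*(-50) = 1100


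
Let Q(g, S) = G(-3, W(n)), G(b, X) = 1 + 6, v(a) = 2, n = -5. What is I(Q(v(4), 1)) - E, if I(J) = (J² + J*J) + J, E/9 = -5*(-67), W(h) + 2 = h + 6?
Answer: -2910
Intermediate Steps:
W(h) = 4 + h (W(h) = -2 + (h + 6) = -2 + (6 + h) = 4 + h)
G(b, X) = 7
Q(g, S) = 7
E = 3015 (E = 9*(-5*(-67)) = 9*335 = 3015)
I(J) = J + 2*J² (I(J) = (J² + J²) + J = 2*J² + J = J + 2*J²)
I(Q(v(4), 1)) - E = 7*(1 + 2*7) - 1*3015 = 7*(1 + 14) - 3015 = 7*15 - 3015 = 105 - 3015 = -2910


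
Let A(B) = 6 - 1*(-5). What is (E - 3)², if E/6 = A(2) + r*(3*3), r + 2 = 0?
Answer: 2025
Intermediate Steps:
r = -2 (r = -2 + 0 = -2)
A(B) = 11 (A(B) = 6 + 5 = 11)
E = -42 (E = 6*(11 - 6*3) = 6*(11 - 2*9) = 6*(11 - 18) = 6*(-7) = -42)
(E - 3)² = (-42 - 3)² = (-45)² = 2025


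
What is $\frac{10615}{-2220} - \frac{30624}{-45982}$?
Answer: $- \frac{42011365}{10208004} \approx -4.1155$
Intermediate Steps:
$\frac{10615}{-2220} - \frac{30624}{-45982} = 10615 \left(- \frac{1}{2220}\right) - - \frac{15312}{22991} = - \frac{2123}{444} + \frac{15312}{22991} = - \frac{42011365}{10208004}$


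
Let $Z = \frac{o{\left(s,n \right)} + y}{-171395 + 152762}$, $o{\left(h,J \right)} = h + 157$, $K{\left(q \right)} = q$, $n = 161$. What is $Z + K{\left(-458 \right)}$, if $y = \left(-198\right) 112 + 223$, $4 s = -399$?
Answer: $- \frac{34048073}{74532} \approx -456.82$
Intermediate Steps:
$s = - \frac{399}{4}$ ($s = \frac{1}{4} \left(-399\right) = - \frac{399}{4} \approx -99.75$)
$y = -21953$ ($y = -22176 + 223 = -21953$)
$o{\left(h,J \right)} = 157 + h$
$Z = \frac{87583}{74532}$ ($Z = \frac{\left(157 - \frac{399}{4}\right) - 21953}{-171395 + 152762} = \frac{\frac{229}{4} - 21953}{-18633} = \left(- \frac{87583}{4}\right) \left(- \frac{1}{18633}\right) = \frac{87583}{74532} \approx 1.1751$)
$Z + K{\left(-458 \right)} = \frac{87583}{74532} - 458 = - \frac{34048073}{74532}$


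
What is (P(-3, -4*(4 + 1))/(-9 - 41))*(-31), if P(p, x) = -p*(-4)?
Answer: -186/25 ≈ -7.4400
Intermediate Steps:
P(p, x) = 4*p
(P(-3, -4*(4 + 1))/(-9 - 41))*(-31) = ((4*(-3))/(-9 - 41))*(-31) = (-12/(-50))*(-31) = -1/50*(-12)*(-31) = (6/25)*(-31) = -186/25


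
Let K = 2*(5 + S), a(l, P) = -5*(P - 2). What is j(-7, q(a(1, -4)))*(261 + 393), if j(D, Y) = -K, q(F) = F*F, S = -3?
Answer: -2616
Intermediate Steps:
a(l, P) = 10 - 5*P (a(l, P) = -5*(-2 + P) = 10 - 5*P)
q(F) = F²
K = 4 (K = 2*(5 - 3) = 2*2 = 4)
j(D, Y) = -4 (j(D, Y) = -1*4 = -4)
j(-7, q(a(1, -4)))*(261 + 393) = -4*(261 + 393) = -4*654 = -2616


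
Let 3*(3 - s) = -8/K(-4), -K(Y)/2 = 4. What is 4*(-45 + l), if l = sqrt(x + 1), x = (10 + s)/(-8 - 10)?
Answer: -180 + 8*sqrt(6)/9 ≈ -177.82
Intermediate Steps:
K(Y) = -8 (K(Y) = -2*4 = -8)
s = 8/3 (s = 3 - (-8)/(3*(-8)) = 3 - (-8)*(-1)/(3*8) = 3 - 1/3*1 = 3 - 1/3 = 8/3 ≈ 2.6667)
x = -19/27 (x = (10 + 8/3)/(-8 - 10) = (38/3)/(-18) = (38/3)*(-1/18) = -19/27 ≈ -0.70370)
l = 2*sqrt(6)/9 (l = sqrt(-19/27 + 1) = sqrt(8/27) = 2*sqrt(6)/9 ≈ 0.54433)
4*(-45 + l) = 4*(-45 + 2*sqrt(6)/9) = -180 + 8*sqrt(6)/9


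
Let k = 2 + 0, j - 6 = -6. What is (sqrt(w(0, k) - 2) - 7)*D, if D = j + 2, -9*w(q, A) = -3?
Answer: -14 + 2*I*sqrt(15)/3 ≈ -14.0 + 2.582*I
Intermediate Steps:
j = 0 (j = 6 - 6 = 0)
k = 2
w(q, A) = 1/3 (w(q, A) = -1/9*(-3) = 1/3)
D = 2 (D = 0 + 2 = 2)
(sqrt(w(0, k) - 2) - 7)*D = (sqrt(1/3 - 2) - 7)*2 = (sqrt(-5/3) - 7)*2 = (I*sqrt(15)/3 - 7)*2 = (-7 + I*sqrt(15)/3)*2 = -14 + 2*I*sqrt(15)/3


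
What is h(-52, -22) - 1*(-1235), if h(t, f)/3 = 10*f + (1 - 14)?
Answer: 536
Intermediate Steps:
h(t, f) = -39 + 30*f (h(t, f) = 3*(10*f + (1 - 14)) = 3*(10*f - 13) = 3*(-13 + 10*f) = -39 + 30*f)
h(-52, -22) - 1*(-1235) = (-39 + 30*(-22)) - 1*(-1235) = (-39 - 660) + 1235 = -699 + 1235 = 536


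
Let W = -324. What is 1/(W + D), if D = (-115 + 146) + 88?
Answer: -1/205 ≈ -0.0048781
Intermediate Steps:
D = 119 (D = 31 + 88 = 119)
1/(W + D) = 1/(-324 + 119) = 1/(-205) = -1/205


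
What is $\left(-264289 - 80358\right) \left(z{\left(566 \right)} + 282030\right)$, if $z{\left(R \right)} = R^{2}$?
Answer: $-207610527742$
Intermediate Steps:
$\left(-264289 - 80358\right) \left(z{\left(566 \right)} + 282030\right) = \left(-264289 - 80358\right) \left(566^{2} + 282030\right) = - 344647 \left(320356 + 282030\right) = \left(-344647\right) 602386 = -207610527742$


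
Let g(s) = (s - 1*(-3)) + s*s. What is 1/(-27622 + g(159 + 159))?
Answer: 1/73823 ≈ 1.3546e-5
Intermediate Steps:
g(s) = 3 + s + s**2 (g(s) = (s + 3) + s**2 = (3 + s) + s**2 = 3 + s + s**2)
1/(-27622 + g(159 + 159)) = 1/(-27622 + (3 + (159 + 159) + (159 + 159)**2)) = 1/(-27622 + (3 + 318 + 318**2)) = 1/(-27622 + (3 + 318 + 101124)) = 1/(-27622 + 101445) = 1/73823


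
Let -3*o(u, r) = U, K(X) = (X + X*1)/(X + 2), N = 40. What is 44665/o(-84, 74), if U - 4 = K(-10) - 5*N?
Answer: 89330/129 ≈ 692.48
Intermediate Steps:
K(X) = 2*X/(2 + X) (K(X) = (X + X)/(2 + X) = (2*X)/(2 + X) = 2*X/(2 + X))
U = -387/2 (U = 4 + (2*(-10)/(2 - 10) - 5*40) = 4 + (2*(-10)/(-8) - 200) = 4 + (2*(-10)*(-1/8) - 200) = 4 + (5/2 - 200) = 4 - 395/2 = -387/2 ≈ -193.50)
o(u, r) = 129/2 (o(u, r) = -1/3*(-387/2) = 129/2)
44665/o(-84, 74) = 44665/(129/2) = 44665*(2/129) = 89330/129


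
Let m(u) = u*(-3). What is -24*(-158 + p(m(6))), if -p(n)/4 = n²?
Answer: 34896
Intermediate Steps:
m(u) = -3*u
p(n) = -4*n²
-24*(-158 + p(m(6))) = -24*(-158 - 4*(-3*6)²) = -24*(-158 - 4*(-18)²) = -24*(-158 - 4*324) = -24*(-158 - 1296) = -24*(-1454) = 34896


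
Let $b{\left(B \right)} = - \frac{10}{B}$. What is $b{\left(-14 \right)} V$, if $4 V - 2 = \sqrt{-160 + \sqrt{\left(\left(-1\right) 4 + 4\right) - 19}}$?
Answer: $\frac{5}{14} + \frac{5 \sqrt{-160 + i \sqrt{19}}}{28} \approx 0.38791 + 2.259 i$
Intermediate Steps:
$V = \frac{1}{2} + \frac{\sqrt{-160 + i \sqrt{19}}}{4}$ ($V = \frac{1}{2} + \frac{\sqrt{-160 + \sqrt{\left(\left(-1\right) 4 + 4\right) - 19}}}{4} = \frac{1}{2} + \frac{\sqrt{-160 + \sqrt{\left(-4 + 4\right) - 19}}}{4} = \frac{1}{2} + \frac{\sqrt{-160 + \sqrt{0 - 19}}}{4} = \frac{1}{2} + \frac{\sqrt{-160 + \sqrt{-19}}}{4} = \frac{1}{2} + \frac{\sqrt{-160 + i \sqrt{19}}}{4} \approx 0.54307 + 3.1626 i$)
$b{\left(-14 \right)} V = - \frac{10}{-14} \left(\frac{1}{2} + \frac{\sqrt{-160 + i \sqrt{19}}}{4}\right) = \left(-10\right) \left(- \frac{1}{14}\right) \left(\frac{1}{2} + \frac{\sqrt{-160 + i \sqrt{19}}}{4}\right) = \frac{5 \left(\frac{1}{2} + \frac{\sqrt{-160 + i \sqrt{19}}}{4}\right)}{7} = \frac{5}{14} + \frac{5 \sqrt{-160 + i \sqrt{19}}}{28}$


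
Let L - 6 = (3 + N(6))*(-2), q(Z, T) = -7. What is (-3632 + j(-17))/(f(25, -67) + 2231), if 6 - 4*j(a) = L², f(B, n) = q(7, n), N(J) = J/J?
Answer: -7263/4448 ≈ -1.6329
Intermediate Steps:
N(J) = 1
f(B, n) = -7
L = -2 (L = 6 + (3 + 1)*(-2) = 6 + 4*(-2) = 6 - 8 = -2)
j(a) = ½ (j(a) = 3/2 - ¼*(-2)² = 3/2 - ¼*4 = 3/2 - 1 = ½)
(-3632 + j(-17))/(f(25, -67) + 2231) = (-3632 + ½)/(-7 + 2231) = -7263/2/2224 = -7263/2*1/2224 = -7263/4448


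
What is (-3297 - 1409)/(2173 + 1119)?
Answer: -2353/1646 ≈ -1.4295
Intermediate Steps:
(-3297 - 1409)/(2173 + 1119) = -4706/3292 = -4706*1/3292 = -2353/1646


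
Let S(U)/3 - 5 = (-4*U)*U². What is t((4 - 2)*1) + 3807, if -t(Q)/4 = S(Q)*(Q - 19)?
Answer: -1701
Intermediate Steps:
S(U) = 15 - 12*U³ (S(U) = 15 + 3*((-4*U)*U²) = 15 + 3*(-4*U³) = 15 - 12*U³)
t(Q) = -4*(-19 + Q)*(15 - 12*Q³) (t(Q) = -4*(15 - 12*Q³)*(Q - 19) = -4*(15 - 12*Q³)*(-19 + Q) = -4*(-19 + Q)*(15 - 12*Q³))
t((4 - 2)*1) + 3807 = 12*(-19 + (4 - 2)*1)*(-5 + 4*((4 - 2)*1)³) + 3807 = 12*(-19 + 2*1)*(-5 + 4*(2*1)³) + 3807 = 12*(-19 + 2)*(-5 + 4*2³) + 3807 = 12*(-17)*(-5 + 4*8) + 3807 = 12*(-17)*(-5 + 32) + 3807 = 12*(-17)*27 + 3807 = -5508 + 3807 = -1701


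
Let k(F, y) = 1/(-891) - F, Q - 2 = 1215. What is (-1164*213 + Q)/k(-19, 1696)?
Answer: -219823065/16928 ≈ -12986.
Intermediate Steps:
Q = 1217 (Q = 2 + 1215 = 1217)
k(F, y) = -1/891 - F
(-1164*213 + Q)/k(-19, 1696) = (-1164*213 + 1217)/(-1/891 - 1*(-19)) = (-247932 + 1217)/(-1/891 + 19) = -246715/16928/891 = -246715*891/16928 = -219823065/16928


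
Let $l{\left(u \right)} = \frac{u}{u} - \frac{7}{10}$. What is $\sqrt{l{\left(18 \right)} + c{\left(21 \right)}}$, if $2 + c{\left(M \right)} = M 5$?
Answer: $\frac{\sqrt{10330}}{10} \approx 10.164$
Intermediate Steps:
$c{\left(M \right)} = -2 + 5 M$ ($c{\left(M \right)} = -2 + M 5 = -2 + 5 M$)
$l{\left(u \right)} = \frac{3}{10}$ ($l{\left(u \right)} = 1 - \frac{7}{10} = \frac{3}{10}$)
$\sqrt{l{\left(18 \right)} + c{\left(21 \right)}} = \sqrt{\frac{3}{10} + \left(-2 + 5 \cdot 21\right)} = \sqrt{\frac{3}{10} + \left(-2 + 105\right)} = \sqrt{\frac{3}{10} + 103} = \sqrt{\frac{1033}{10}} = \frac{\sqrt{10330}}{10}$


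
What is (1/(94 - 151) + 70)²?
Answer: 15912121/3249 ≈ 4897.5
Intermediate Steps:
(1/(94 - 151) + 70)² = (1/(-57) + 70)² = (-1/57 + 70)² = (3989/57)² = 15912121/3249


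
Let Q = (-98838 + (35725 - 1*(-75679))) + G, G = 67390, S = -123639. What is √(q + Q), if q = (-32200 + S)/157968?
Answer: √13855475925193/13164 ≈ 282.76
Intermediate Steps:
Q = 79956 (Q = (-98838 + (35725 - 1*(-75679))) + 67390 = (-98838 + (35725 + 75679)) + 67390 = (-98838 + 111404) + 67390 = 12566 + 67390 = 79956)
q = -155839/157968 (q = (-32200 - 123639)/157968 = -155839*1/157968 = -155839/157968 ≈ -0.98652)
√(q + Q) = √(-155839/157968 + 79956) = √(12630333569/157968) = √13855475925193/13164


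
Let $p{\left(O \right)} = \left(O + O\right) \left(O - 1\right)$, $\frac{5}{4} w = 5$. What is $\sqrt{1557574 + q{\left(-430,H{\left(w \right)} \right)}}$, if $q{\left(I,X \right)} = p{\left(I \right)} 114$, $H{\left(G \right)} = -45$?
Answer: $\sqrt{43812814} \approx 6619.1$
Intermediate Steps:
$w = 4$ ($w = \frac{4}{5} \cdot 5 = 4$)
$p{\left(O \right)} = 2 O \left(-1 + O\right)$
$q{\left(I,X \right)} = 228 I \left(-1 + I\right)$ ($q{\left(I,X \right)} = 2 I \left(-1 + I\right) 114 = 228 I \left(-1 + I\right)$)
$\sqrt{1557574 + q{\left(-430,H{\left(w \right)} \right)}} = \sqrt{1557574 + 228 \left(-430\right) \left(-1 - 430\right)} = \sqrt{1557574 + 228 \left(-430\right) \left(-431\right)} = \sqrt{1557574 + 42255240} = \sqrt{43812814}$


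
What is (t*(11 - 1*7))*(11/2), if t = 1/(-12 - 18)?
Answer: -11/15 ≈ -0.73333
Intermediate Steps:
t = -1/30 (t = 1/(-30) = -1/30 ≈ -0.033333)
(t*(11 - 1*7))*(11/2) = (-(11 - 1*7)/30)*(11/2) = (-(11 - 7)/30)*(11*(1/2)) = -1/30*4*(11/2) = -2/15*11/2 = -11/15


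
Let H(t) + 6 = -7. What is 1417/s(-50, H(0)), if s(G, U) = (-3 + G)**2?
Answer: 1417/2809 ≈ 0.50445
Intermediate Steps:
H(t) = -13 (H(t) = -6 - 7 = -13)
1417/s(-50, H(0)) = 1417/((-3 - 50)**2) = 1417/((-53)**2) = 1417/2809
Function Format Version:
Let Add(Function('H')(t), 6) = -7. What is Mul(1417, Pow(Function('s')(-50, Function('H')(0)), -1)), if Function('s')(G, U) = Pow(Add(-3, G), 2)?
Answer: Rational(1417, 2809) ≈ 0.50445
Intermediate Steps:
Function('H')(t) = -13 (Function('H')(t) = Add(-6, -7) = -13)
Mul(1417, Pow(Function('s')(-50, Function('H')(0)), -1)) = Mul(1417, Pow(Pow(Add(-3, -50), 2), -1)) = Mul(1417, Pow(Pow(-53, 2), -1)) = Mul(1417, Pow(2809, -1)) = Mul(1417, Rational(1, 2809)) = Rational(1417, 2809)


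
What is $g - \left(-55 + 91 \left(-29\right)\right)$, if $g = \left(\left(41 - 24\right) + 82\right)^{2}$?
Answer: $12495$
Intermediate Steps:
$g = 9801$ ($g = \left(17 + 82\right)^{2} = 99^{2} = 9801$)
$g - \left(-55 + 91 \left(-29\right)\right) = 9801 - \left(-55 + 91 \left(-29\right)\right) = 9801 - \left(-55 - 2639\right) = 9801 - -2694 = 9801 + 2694 = 12495$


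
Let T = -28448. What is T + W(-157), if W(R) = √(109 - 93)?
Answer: -28444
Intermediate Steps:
W(R) = 4 (W(R) = √16 = 4)
T + W(-157) = -28448 + 4 = -28444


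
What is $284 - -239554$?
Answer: $239838$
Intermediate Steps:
$284 - -239554 = 284 + 239554 = 239838$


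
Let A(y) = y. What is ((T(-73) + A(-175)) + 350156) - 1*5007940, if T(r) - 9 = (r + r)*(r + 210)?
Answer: -4677952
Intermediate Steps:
T(r) = 9 + 2*r*(210 + r) (T(r) = 9 + (r + r)*(r + 210) = 9 + (2*r)*(210 + r) = 9 + 2*r*(210 + r))
((T(-73) + A(-175)) + 350156) - 1*5007940 = (((9 + 2*(-73)² + 420*(-73)) - 175) + 350156) - 1*5007940 = (((9 + 2*5329 - 30660) - 175) + 350156) - 5007940 = (((9 + 10658 - 30660) - 175) + 350156) - 5007940 = ((-19993 - 175) + 350156) - 5007940 = (-20168 + 350156) - 5007940 = 329988 - 5007940 = -4677952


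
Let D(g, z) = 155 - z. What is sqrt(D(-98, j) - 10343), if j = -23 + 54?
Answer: I*sqrt(10219) ≈ 101.09*I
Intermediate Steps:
j = 31
sqrt(D(-98, j) - 10343) = sqrt((155 - 1*31) - 10343) = sqrt((155 - 31) - 10343) = sqrt(124 - 10343) = sqrt(-10219) = I*sqrt(10219)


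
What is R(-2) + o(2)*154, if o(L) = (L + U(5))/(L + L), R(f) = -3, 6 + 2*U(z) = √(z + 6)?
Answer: -83/2 + 77*√11/4 ≈ 22.345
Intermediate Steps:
U(z) = -3 + √(6 + z)/2 (U(z) = -3 + √(z + 6)/2 = -3 + √(6 + z)/2)
o(L) = (-3 + L + √11/2)/(2*L) (o(L) = (L + (-3 + √(6 + 5)/2))/(L + L) = (L + (-3 + √11/2))/((2*L)) = (-3 + L + √11/2)*(1/(2*L)) = (-3 + L + √11/2)/(2*L))
R(-2) + o(2)*154 = -3 + ((¼)*(-6 + √11 + 2*2)/2)*154 = -3 + ((¼)*(½)*(-6 + √11 + 4))*154 = -3 + ((¼)*(½)*(-2 + √11))*154 = -3 + (-¼ + √11/8)*154 = -3 + (-77/2 + 77*√11/4) = -83/2 + 77*√11/4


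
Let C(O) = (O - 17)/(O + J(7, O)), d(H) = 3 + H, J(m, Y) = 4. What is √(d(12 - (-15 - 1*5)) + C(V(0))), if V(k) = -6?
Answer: √186/2 ≈ 6.8191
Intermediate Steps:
C(O) = (-17 + O)/(4 + O) (C(O) = (O - 17)/(O + 4) = (-17 + O)/(4 + O))
√(d(12 - (-15 - 1*5)) + C(V(0))) = √((3 + (12 - (-15 - 1*5))) + (-17 - 6)/(4 - 6)) = √((3 + (12 - (-15 - 5))) - 23/(-2)) = √((3 + (12 - 1*(-20))) - ½*(-23)) = √((3 + (12 + 20)) + 23/2) = √((3 + 32) + 23/2) = √(35 + 23/2) = √(93/2) = √186/2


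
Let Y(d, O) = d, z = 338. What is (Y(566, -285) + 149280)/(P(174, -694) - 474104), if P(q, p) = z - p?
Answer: -74923/236536 ≈ -0.31675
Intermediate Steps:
P(q, p) = 338 - p
(Y(566, -285) + 149280)/(P(174, -694) - 474104) = (566 + 149280)/((338 - 1*(-694)) - 474104) = 149846/((338 + 694) - 474104) = 149846/(1032 - 474104) = 149846/(-473072) = 149846*(-1/473072) = -74923/236536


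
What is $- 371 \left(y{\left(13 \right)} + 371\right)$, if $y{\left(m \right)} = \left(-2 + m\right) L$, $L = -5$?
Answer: $-117236$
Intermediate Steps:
$y{\left(m \right)} = 10 - 5 m$ ($y{\left(m \right)} = \left(-2 + m\right) \left(-5\right) = 10 - 5 m$)
$- 371 \left(y{\left(13 \right)} + 371\right) = - 371 \left(\left(10 - 65\right) + 371\right) = - 371 \left(-55 + 371\right) = \left(-371\right) 316 = -117236$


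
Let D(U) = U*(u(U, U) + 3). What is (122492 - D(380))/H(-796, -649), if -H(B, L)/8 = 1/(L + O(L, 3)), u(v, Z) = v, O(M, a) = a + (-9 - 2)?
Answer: -1892817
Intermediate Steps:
O(M, a) = -11 + a (O(M, a) = a - 11 = -11 + a)
H(B, L) = -8/(-8 + L) (H(B, L) = -8/(L + (-11 + 3)) = -8/(L - 8) = -8/(-8 + L))
D(U) = U*(3 + U) (D(U) = U*(U + 3) = U*(3 + U))
(122492 - D(380))/H(-796, -649) = (122492 - 380*(3 + 380))/((-8/(-8 - 649))) = (122492 - 380*383)/((-8/(-657))) = (122492 - 1*145540)/((-8*(-1/657))) = (122492 - 145540)/(8/657) = -23048*657/8 = -1892817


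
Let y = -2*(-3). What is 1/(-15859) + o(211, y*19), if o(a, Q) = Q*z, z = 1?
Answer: 1807925/15859 ≈ 114.00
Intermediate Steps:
y = 6
o(a, Q) = Q (o(a, Q) = Q*1 = Q)
1/(-15859) + o(211, y*19) = 1/(-15859) + 6*19 = -1/15859 + 114 = 1807925/15859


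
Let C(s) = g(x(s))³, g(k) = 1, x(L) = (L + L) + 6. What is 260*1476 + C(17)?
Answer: 383761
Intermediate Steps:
x(L) = 6 + 2*L (x(L) = 2*L + 6 = 6 + 2*L)
C(s) = 1 (C(s) = 1³ = 1)
260*1476 + C(17) = 260*1476 + 1 = 383760 + 1 = 383761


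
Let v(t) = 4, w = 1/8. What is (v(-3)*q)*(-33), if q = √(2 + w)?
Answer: -33*√34 ≈ -192.42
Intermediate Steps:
w = ⅛ ≈ 0.12500
q = √34/4 (q = √(2 + ⅛) = √(17/8) = √34/4 ≈ 1.4577)
(v(-3)*q)*(-33) = (4*(√34/4))*(-33) = √34*(-33) = -33*√34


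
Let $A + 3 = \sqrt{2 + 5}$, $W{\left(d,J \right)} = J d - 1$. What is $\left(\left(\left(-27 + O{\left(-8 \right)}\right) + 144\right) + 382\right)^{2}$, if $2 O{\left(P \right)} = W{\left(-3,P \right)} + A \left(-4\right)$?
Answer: $\frac{1067201}{4} - 2066 \sqrt{7} \approx 2.6133 \cdot 10^{5}$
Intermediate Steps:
$W{\left(d,J \right)} = -1 + J d$
$A = -3 + \sqrt{7}$ ($A = -3 + \sqrt{2 + 5} = -3 + \sqrt{7} \approx -0.35425$)
$O{\left(P \right)} = \frac{11}{2} - 2 \sqrt{7} - \frac{3 P}{2}$ ($O{\left(P \right)} = \frac{\left(-1 + P \left(-3\right)\right) + \left(-3 + \sqrt{7}\right) \left(-4\right)}{2} = \frac{\left(-1 - 3 P\right) + \left(12 - 4 \sqrt{7}\right)}{2} = \frac{11 - 4 \sqrt{7} - 3 P}{2} = \frac{11}{2} - 2 \sqrt{7} - \frac{3 P}{2}$)
$\left(\left(\left(-27 + O{\left(-8 \right)}\right) + 144\right) + 382\right)^{2} = \left(\left(\left(-27 - \left(- \frac{35}{2} + 2 \sqrt{7}\right)\right) + 144\right) + 382\right)^{2} = \left(\left(\left(-27 + \left(\frac{11}{2} - 2 \sqrt{7} + 12\right)\right) + 144\right) + 382\right)^{2} = \left(\left(\left(-27 + \left(\frac{35}{2} - 2 \sqrt{7}\right)\right) + 144\right) + 382\right)^{2} = \left(\left(\left(- \frac{19}{2} - 2 \sqrt{7}\right) + 144\right) + 382\right)^{2} = \left(\left(\frac{269}{2} - 2 \sqrt{7}\right) + 382\right)^{2} = \left(\frac{1033}{2} - 2 \sqrt{7}\right)^{2}$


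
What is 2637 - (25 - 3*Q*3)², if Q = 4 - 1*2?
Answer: 2588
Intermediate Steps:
Q = 2 (Q = 4 - 2 = 2)
2637 - (25 - 3*Q*3)² = 2637 - (25 - 3*2*3)² = 2637 - (25 - 6*3)² = 2637 - (25 - 18)² = 2637 - 1*7² = 2637 - 1*49 = 2637 - 49 = 2588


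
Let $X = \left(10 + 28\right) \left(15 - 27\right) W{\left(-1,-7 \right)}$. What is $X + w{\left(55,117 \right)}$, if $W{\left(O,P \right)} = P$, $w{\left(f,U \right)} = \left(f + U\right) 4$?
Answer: $3880$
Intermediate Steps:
$w{\left(f,U \right)} = 4 U + 4 f$ ($w{\left(f,U \right)} = \left(U + f\right) 4 = 4 U + 4 f$)
$X = 3192$ ($X = \left(10 + 28\right) \left(15 - 27\right) \left(-7\right) = 38 \left(-12\right) \left(-7\right) = \left(-456\right) \left(-7\right) = 3192$)
$X + w{\left(55,117 \right)} = 3192 + \left(4 \cdot 117 + 4 \cdot 55\right) = 3192 + \left(468 + 220\right) = 3192 + 688 = 3880$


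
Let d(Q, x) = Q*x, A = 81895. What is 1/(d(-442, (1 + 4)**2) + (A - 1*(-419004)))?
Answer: 1/489849 ≈ 2.0414e-6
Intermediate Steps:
1/(d(-442, (1 + 4)**2) + (A - 1*(-419004))) = 1/(-442*(1 + 4)**2 + (81895 - 1*(-419004))) = 1/(-442*5**2 + (81895 + 419004)) = 1/(-442*25 + 500899) = 1/(-11050 + 500899) = 1/489849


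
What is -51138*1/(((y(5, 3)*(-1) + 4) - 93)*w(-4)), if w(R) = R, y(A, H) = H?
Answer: -25569/184 ≈ -138.96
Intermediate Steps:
-51138*1/(((y(5, 3)*(-1) + 4) - 93)*w(-4)) = -51138*(-1/(4*((3*(-1) + 4) - 93))) = -51138*(-1/(4*((-3 + 4) - 93))) = -51138*(-1/(4*(1 - 93))) = -51138/((-4*(-92))) = -51138/368 = -51138*1/368 = -25569/184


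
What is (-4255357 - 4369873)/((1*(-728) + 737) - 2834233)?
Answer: 4312615/1417112 ≈ 3.0432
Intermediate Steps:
(-4255357 - 4369873)/((1*(-728) + 737) - 2834233) = -8625230/((-728 + 737) - 2834233) = -8625230/(9 - 2834233) = -8625230/(-2834224) = -8625230*(-1/2834224) = 4312615/1417112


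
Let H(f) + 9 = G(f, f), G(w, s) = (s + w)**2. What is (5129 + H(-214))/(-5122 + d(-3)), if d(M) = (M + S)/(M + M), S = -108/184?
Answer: -17323968/471169 ≈ -36.768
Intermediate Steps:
S = -27/46 (S = -108*1/184 = -27/46 ≈ -0.58696)
H(f) = -9 + 4*f**2 (H(f) = -9 + (f + f)**2 = -9 + (2*f)**2 = -9 + 4*f**2)
d(M) = (-27/46 + M)/(2*M) (d(M) = (M - 27/46)/(M + M) = (-27/46 + M)/((2*M)) = (-27/46 + M)*(1/(2*M)) = (-27/46 + M)/(2*M))
(5129 + H(-214))/(-5122 + d(-3)) = (5129 + (-9 + 4*(-214)**2))/(-5122 + (1/92)*(-27 + 46*(-3))/(-3)) = (5129 + (-9 + 4*45796))/(-5122 + (1/92)*(-1/3)*(-27 - 138)) = (5129 + (-9 + 183184))/(-5122 + (1/92)*(-1/3)*(-165)) = (5129 + 183175)/(-5122 + 55/92) = 188304/(-471169/92) = 188304*(-92/471169) = -17323968/471169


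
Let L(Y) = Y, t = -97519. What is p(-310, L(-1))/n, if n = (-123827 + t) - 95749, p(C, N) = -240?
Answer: 48/63419 ≈ 0.00075687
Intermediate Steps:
n = -317095 (n = (-123827 - 97519) - 95749 = -221346 - 95749 = -317095)
p(-310, L(-1))/n = -240/(-317095) = -240*(-1/317095) = 48/63419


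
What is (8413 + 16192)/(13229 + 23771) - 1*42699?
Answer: -8539667/200 ≈ -42698.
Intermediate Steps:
(8413 + 16192)/(13229 + 23771) - 1*42699 = 24605/37000 - 42699 = 24605*(1/37000) - 42699 = 133/200 - 42699 = -8539667/200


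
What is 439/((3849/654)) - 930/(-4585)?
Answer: 87997372/1176511 ≈ 74.795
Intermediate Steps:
439/((3849/654)) - 930/(-4585) = 439/((3849*(1/654))) - 930*(-1/4585) = 439/(1283/218) + 186/917 = 439*(218/1283) + 186/917 = 95702/1283 + 186/917 = 87997372/1176511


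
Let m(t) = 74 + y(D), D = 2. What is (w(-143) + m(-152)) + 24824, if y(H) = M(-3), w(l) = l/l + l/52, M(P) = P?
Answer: 99573/4 ≈ 24893.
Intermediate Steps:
w(l) = 1 + l/52 (w(l) = 1 + l*(1/52) = 1 + l/52)
y(H) = -3
m(t) = 71 (m(t) = 74 - 3 = 71)
(w(-143) + m(-152)) + 24824 = ((1 + (1/52)*(-143)) + 71) + 24824 = ((1 - 11/4) + 71) + 24824 = (-7/4 + 71) + 24824 = 277/4 + 24824 = 99573/4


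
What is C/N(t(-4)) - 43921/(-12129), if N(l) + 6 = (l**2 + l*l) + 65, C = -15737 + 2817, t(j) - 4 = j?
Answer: -154115341/715611 ≈ -215.36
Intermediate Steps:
t(j) = 4 + j
C = -12920
N(l) = 59 + 2*l**2 (N(l) = -6 + ((l**2 + l*l) + 65) = -6 + ((l**2 + l**2) + 65) = -6 + (2*l**2 + 65) = -6 + (65 + 2*l**2) = 59 + 2*l**2)
C/N(t(-4)) - 43921/(-12129) = -12920/(59 + 2*(4 - 4)**2) - 43921/(-12129) = -12920/(59 + 2*0**2) - 43921*(-1/12129) = -12920/(59 + 2*0) + 43921/12129 = -12920/(59 + 0) + 43921/12129 = -12920/59 + 43921/12129 = -154115341/715611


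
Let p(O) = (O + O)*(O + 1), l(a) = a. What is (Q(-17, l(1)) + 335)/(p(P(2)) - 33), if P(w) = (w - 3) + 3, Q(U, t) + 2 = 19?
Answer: -352/21 ≈ -16.762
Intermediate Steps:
Q(U, t) = 17 (Q(U, t) = -2 + 19 = 17)
P(w) = w (P(w) = (-3 + w) + 3 = w)
p(O) = 2*O*(1 + O) (p(O) = (2*O)*(1 + O) = 2*O*(1 + O))
(Q(-17, l(1)) + 335)/(p(P(2)) - 33) = (17 + 335)/(2*2*(1 + 2) - 33) = 352/(2*2*3 - 33) = 352/(12 - 33) = 352/(-21) = 352*(-1/21) = -352/21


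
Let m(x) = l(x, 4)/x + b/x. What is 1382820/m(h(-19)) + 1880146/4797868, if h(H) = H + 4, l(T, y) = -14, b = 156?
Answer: -24879637608917/170324314 ≈ -1.4607e+5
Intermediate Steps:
h(H) = 4 + H
m(x) = 142/x (m(x) = -14/x + 156/x = 142/x)
1382820/m(h(-19)) + 1880146/4797868 = 1382820/((142/(4 - 19))) + 1880146/4797868 = 1382820/((142/(-15))) + 1880146*(1/4797868) = 1382820/((142*(-1/15))) + 940073/2398934 = 1382820/(-142/15) + 940073/2398934 = 1382820*(-15/142) + 940073/2398934 = -10371150/71 + 940073/2398934 = -24879637608917/170324314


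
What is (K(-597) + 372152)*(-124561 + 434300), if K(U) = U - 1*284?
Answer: 114997108269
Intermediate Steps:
K(U) = -284 + U (K(U) = U - 284 = -284 + U)
(K(-597) + 372152)*(-124561 + 434300) = ((-284 - 597) + 372152)*(-124561 + 434300) = (-881 + 372152)*309739 = 371271*309739 = 114997108269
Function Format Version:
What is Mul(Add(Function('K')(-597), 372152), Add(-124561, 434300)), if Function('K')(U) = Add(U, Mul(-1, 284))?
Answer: 114997108269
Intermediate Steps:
Function('K')(U) = Add(-284, U) (Function('K')(U) = Add(U, -284) = Add(-284, U))
Mul(Add(Function('K')(-597), 372152), Add(-124561, 434300)) = Mul(Add(Add(-284, -597), 372152), Add(-124561, 434300)) = Mul(Add(-881, 372152), 309739) = Mul(371271, 309739) = 114997108269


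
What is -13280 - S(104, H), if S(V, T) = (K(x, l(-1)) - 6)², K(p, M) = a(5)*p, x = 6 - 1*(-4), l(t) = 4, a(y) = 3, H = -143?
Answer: -13856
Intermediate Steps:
x = 10 (x = 6 + 4 = 10)
K(p, M) = 3*p
S(V, T) = 576 (S(V, T) = (3*10 - 6)² = (30 - 6)² = 24² = 576)
-13280 - S(104, H) = -13280 - 1*576 = -13280 - 576 = -13856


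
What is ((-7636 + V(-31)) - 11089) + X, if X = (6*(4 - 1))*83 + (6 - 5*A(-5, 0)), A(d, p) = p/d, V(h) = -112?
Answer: -17337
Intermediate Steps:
X = 1500 (X = (6*(4 - 1))*83 + (6 - 0/(-5)) = (6*3)*83 + (6 - 0*(-1)/5) = 18*83 + (6 - 5*0) = 1494 + (6 + 0) = 1494 + 6 = 1500)
((-7636 + V(-31)) - 11089) + X = ((-7636 - 112) - 11089) + 1500 = (-7748 - 11089) + 1500 = -18837 + 1500 = -17337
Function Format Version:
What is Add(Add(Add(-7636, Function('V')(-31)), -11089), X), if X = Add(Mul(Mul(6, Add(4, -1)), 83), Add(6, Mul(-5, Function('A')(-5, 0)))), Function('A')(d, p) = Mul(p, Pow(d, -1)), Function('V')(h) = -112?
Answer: -17337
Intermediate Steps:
X = 1500 (X = Add(Mul(Mul(6, Add(4, -1)), 83), Add(6, Mul(-5, Mul(0, Pow(-5, -1))))) = Add(Mul(Mul(6, 3), 83), Add(6, Mul(-5, Mul(0, Rational(-1, 5))))) = Add(Mul(18, 83), Add(6, Mul(-5, 0))) = Add(1494, Add(6, 0)) = Add(1494, 6) = 1500)
Add(Add(Add(-7636, Function('V')(-31)), -11089), X) = Add(Add(Add(-7636, -112), -11089), 1500) = Add(Add(-7748, -11089), 1500) = Add(-18837, 1500) = -17337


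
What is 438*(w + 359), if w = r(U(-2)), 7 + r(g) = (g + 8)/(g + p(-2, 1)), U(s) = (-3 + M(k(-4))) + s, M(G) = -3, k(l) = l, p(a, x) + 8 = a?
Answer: 154176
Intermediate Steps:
p(a, x) = -8 + a
U(s) = -6 + s (U(s) = (-3 - 3) + s = -6 + s)
r(g) = -7 + (8 + g)/(-10 + g) (r(g) = -7 + (g + 8)/(g + (-8 - 2)) = -7 + (8 + g)/(g - 10) = -7 + (8 + g)/(-10 + g))
w = -7 (w = 6*(13 - (-6 - 2))/(-10 + (-6 - 2)) = 6*(13 - 1*(-8))/(-10 - 8) = 6*(13 + 8)/(-18) = 6*(-1/18)*21 = -7)
438*(w + 359) = 438*(-7 + 359) = 438*352 = 154176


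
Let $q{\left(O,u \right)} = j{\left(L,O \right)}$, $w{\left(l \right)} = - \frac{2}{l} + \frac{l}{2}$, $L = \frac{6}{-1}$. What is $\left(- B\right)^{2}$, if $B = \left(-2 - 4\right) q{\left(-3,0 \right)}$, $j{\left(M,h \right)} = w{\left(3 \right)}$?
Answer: $25$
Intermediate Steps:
$L = -6$ ($L = 6 \left(-1\right) = -6$)
$w{\left(l \right)} = \frac{l}{2} - \frac{2}{l}$ ($w{\left(l \right)} = - \frac{2}{l} + l \frac{1}{2} = - \frac{2}{l} + \frac{l}{2} = \frac{l}{2} - \frac{2}{l}$)
$j{\left(M,h \right)} = \frac{5}{6}$ ($j{\left(M,h \right)} = \frac{1}{2} \cdot 3 - \frac{2}{3} = \frac{3}{2} - \frac{2}{3} = \frac{5}{6}$)
$q{\left(O,u \right)} = \frac{5}{6}$
$B = -5$ ($B = \left(-2 - 4\right) \frac{5}{6} = \left(-6\right) \frac{5}{6} = -5$)
$\left(- B\right)^{2} = \left(\left(-1\right) \left(-5\right)\right)^{2} = 5^{2} = 25$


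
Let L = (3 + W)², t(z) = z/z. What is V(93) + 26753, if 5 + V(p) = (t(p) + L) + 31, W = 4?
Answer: 26829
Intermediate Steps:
t(z) = 1
L = 49 (L = (3 + 4)² = 7² = 49)
V(p) = 76 (V(p) = -5 + ((1 + 49) + 31) = -5 + (50 + 31) = -5 + 81 = 76)
V(93) + 26753 = 76 + 26753 = 26829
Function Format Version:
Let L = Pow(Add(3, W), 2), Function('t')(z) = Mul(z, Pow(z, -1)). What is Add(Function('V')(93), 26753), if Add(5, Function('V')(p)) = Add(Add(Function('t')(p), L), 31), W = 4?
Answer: 26829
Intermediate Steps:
Function('t')(z) = 1
L = 49 (L = Pow(Add(3, 4), 2) = Pow(7, 2) = 49)
Function('V')(p) = 76 (Function('V')(p) = Add(-5, Add(Add(1, 49), 31)) = Add(-5, Add(50, 31)) = Add(-5, 81) = 76)
Add(Function('V')(93), 26753) = Add(76, 26753) = 26829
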